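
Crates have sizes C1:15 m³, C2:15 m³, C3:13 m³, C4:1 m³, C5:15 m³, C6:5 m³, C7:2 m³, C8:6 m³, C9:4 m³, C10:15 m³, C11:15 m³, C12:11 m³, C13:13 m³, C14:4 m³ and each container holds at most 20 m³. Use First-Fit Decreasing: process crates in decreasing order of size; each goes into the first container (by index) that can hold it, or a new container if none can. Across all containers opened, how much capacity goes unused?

Sorted descending: 15, 15, 15, 15, 15, 13, 13, 11, 6, 5, 4, 4, 2, 1.
15 m³ → container 1 (remaining 5 m³)
15 m³ → container 2 (remaining 5 m³)
15 m³ → container 3 (remaining 5 m³)
15 m³ → container 4 (remaining 5 m³)
15 m³ → container 5 (remaining 5 m³)
13 m³ → container 6 (remaining 7 m³)
13 m³ → container 7 (remaining 7 m³)
11 m³ → container 8 (remaining 9 m³)
6 m³ → container 6 (remaining 1 m³)
5 m³ → container 1 (remaining 0 m³)
4 m³ → container 2 (remaining 1 m³)
4 m³ → container 3 (remaining 1 m³)
2 m³ → container 4 (remaining 3 m³)
1 m³ → container 2 (remaining 0 m³)
8 containers × 20 m³ = 160 m³; used 134 m³; unused 26 m³.

26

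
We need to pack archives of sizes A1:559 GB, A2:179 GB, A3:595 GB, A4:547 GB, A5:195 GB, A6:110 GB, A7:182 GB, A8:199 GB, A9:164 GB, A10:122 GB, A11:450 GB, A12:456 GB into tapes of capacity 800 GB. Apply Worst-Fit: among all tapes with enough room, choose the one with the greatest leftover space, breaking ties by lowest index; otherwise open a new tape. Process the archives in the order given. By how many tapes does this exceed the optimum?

Worst-Fit: [559,179] [595,110] [547,195] [182,199,164,122] [450] [456] → 6 tapes.
Total size 3758 GB; any packing needs at least ⌈3758/800⌉ = 5 tapes.
An optimal packing achieves that bound: [595,199] [559,195] [547,182] [456,179,164] [450,122,110] → 5 tapes.
Excess: 6 − 5 = 1.

1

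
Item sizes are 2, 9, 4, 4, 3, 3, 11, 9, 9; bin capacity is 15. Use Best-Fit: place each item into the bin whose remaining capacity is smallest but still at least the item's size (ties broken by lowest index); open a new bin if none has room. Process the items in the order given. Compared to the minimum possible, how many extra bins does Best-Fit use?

1

Best-Fit: [2,9,4] [4,3,3] [11] [9] [9] → 5 bins.
Total size 54; any packing needs at least ⌈54/15⌉ = 4 bins.
An optimal packing achieves that bound: [11,4] [9,4,2] [9,3,3] [9] → 4 bins.
Excess: 5 − 4 = 1.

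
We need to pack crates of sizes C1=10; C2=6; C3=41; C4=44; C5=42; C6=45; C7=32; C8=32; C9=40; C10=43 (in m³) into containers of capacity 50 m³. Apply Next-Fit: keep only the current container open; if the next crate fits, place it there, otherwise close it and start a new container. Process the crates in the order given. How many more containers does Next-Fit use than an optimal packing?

Next-Fit: [10,6] [41] [44] [42] [45] [32] [32] [40] [43] → 9 containers.
8 crates exceed 25 m³ (half the capacity), and no two of those can share a container, so at least 8 containers are needed.
An optimal packing achieves that bound: [45] [44,6] [43] [42] [41] [40,10] [32] [32] → 8 containers.
Excess: 9 − 8 = 1.

1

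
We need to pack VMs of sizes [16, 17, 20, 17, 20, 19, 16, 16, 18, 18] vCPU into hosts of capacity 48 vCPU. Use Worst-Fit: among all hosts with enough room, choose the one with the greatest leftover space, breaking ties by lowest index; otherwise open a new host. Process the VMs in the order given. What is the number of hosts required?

5 hosts

Put 16 vCPU in host 1; 32 vCPU remain.
Put 17 vCPU in host 1; 15 vCPU remain.
Put 20 vCPU in host 2; 28 vCPU remain.
Put 17 vCPU in host 2; 11 vCPU remain.
Put 20 vCPU in host 3; 28 vCPU remain.
Put 19 vCPU in host 3; 9 vCPU remain.
Put 16 vCPU in host 4; 32 vCPU remain.
Put 16 vCPU in host 4; 16 vCPU remain.
Put 18 vCPU in host 5; 30 vCPU remain.
Put 18 vCPU in host 5; 12 vCPU remain.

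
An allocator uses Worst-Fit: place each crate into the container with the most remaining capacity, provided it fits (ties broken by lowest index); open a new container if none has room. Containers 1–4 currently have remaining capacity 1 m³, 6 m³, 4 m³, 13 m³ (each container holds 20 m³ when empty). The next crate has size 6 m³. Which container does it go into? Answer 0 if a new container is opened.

4

Containers with room: container 2 (6 m³), container 4 (13 m³).
Most room is container 4 with 13 m³ free.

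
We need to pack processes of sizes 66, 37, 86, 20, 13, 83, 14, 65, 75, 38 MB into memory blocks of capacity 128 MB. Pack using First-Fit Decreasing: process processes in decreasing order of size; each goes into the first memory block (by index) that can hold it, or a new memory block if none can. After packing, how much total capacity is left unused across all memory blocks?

143

Sorted descending: 86, 83, 75, 66, 65, 38, 37, 20, 14, 13.
Put 86 MB in memory block 1; 42 MB remain.
Put 83 MB in memory block 2; 45 MB remain.
Put 75 MB in memory block 3; 53 MB remain.
Put 66 MB in memory block 4; 62 MB remain.
Put 65 MB in memory block 5; 63 MB remain.
Put 38 MB in memory block 1; 4 MB remain.
Put 37 MB in memory block 2; 8 MB remain.
Put 20 MB in memory block 3; 33 MB remain.
Put 14 MB in memory block 3; 19 MB remain.
Put 13 MB in memory block 3; 6 MB remain.
5 memory blocks × 128 MB = 640 MB; used 497 MB; unused 143 MB.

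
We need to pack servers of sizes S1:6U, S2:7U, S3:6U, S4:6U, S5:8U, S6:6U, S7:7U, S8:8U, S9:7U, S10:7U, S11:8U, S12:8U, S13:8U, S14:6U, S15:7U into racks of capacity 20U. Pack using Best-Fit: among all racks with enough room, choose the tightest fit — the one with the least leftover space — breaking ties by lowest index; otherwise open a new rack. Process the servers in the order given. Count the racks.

rack 1: place S1 (6U), 14U left
rack 1: place S2 (7U), 7U left
rack 1: place S3 (6U), 1U left
rack 2: place S4 (6U), 14U left
rack 2: place S5 (8U), 6U left
rack 2: place S6 (6U), 0U left
rack 3: place S7 (7U), 13U left
rack 3: place S8 (8U), 5U left
rack 4: place S9 (7U), 13U left
rack 4: place S10 (7U), 6U left
rack 5: place S11 (8U), 12U left
rack 5: place S12 (8U), 4U left
rack 6: place S13 (8U), 12U left
rack 4: place S14 (6U), 0U left
rack 6: place S15 (7U), 5U left

6 racks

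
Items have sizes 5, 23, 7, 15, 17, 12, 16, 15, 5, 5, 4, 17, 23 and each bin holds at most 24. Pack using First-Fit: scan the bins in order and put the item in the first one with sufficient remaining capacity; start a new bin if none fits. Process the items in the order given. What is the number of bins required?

bin 1: place 5, 19 left
bin 2: place 23, 1 left
bin 1: place 7, 12 left
bin 3: place 15, 9 left
bin 4: place 17, 7 left
bin 1: place 12, 0 left
bin 5: place 16, 8 left
bin 6: place 15, 9 left
bin 3: place 5, 4 left
bin 4: place 5, 2 left
bin 3: place 4, 0 left
bin 7: place 17, 7 left
bin 8: place 23, 1 left
Final bins: [5,7,12] [23] [15,5,4] [17,5] [16] [15] [17] [23].

8 bins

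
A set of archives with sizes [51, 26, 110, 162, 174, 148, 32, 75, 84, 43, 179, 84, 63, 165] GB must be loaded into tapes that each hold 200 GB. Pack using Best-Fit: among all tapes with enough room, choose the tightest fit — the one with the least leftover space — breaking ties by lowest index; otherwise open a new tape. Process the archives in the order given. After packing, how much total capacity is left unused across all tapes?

Put 51 GB in tape 1; 149 GB remain.
Put 26 GB in tape 1; 123 GB remain.
Put 110 GB in tape 1; 13 GB remain.
Put 162 GB in tape 2; 38 GB remain.
Put 174 GB in tape 3; 26 GB remain.
Put 148 GB in tape 4; 52 GB remain.
Put 32 GB in tape 2; 6 GB remain.
Put 75 GB in tape 5; 125 GB remain.
Put 84 GB in tape 5; 41 GB remain.
Put 43 GB in tape 4; 9 GB remain.
Put 179 GB in tape 6; 21 GB remain.
Put 84 GB in tape 7; 116 GB remain.
Put 63 GB in tape 7; 53 GB remain.
Put 165 GB in tape 8; 35 GB remain.
8 tapes × 200 GB = 1600 GB; used 1396 GB; unused 204 GB.

204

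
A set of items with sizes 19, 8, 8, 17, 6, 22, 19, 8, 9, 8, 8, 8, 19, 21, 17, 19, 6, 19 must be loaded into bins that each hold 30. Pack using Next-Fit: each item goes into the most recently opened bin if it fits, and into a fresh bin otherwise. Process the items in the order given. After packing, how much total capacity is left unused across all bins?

59

Put 19 in bin 1; 11 remain.
Put 8 in bin 1; 3 remain.
Put 8 in bin 2; 22 remain.
Put 17 in bin 2; 5 remain.
Put 6 in bin 3; 24 remain.
Put 22 in bin 3; 2 remain.
Put 19 in bin 4; 11 remain.
Put 8 in bin 4; 3 remain.
Put 9 in bin 5; 21 remain.
Put 8 in bin 5; 13 remain.
Put 8 in bin 5; 5 remain.
Put 8 in bin 6; 22 remain.
Put 19 in bin 6; 3 remain.
Put 21 in bin 7; 9 remain.
Put 17 in bin 8; 13 remain.
Put 19 in bin 9; 11 remain.
Put 6 in bin 9; 5 remain.
Put 19 in bin 10; 11 remain.
10 bins × 30 = 300; used 241; unused 59.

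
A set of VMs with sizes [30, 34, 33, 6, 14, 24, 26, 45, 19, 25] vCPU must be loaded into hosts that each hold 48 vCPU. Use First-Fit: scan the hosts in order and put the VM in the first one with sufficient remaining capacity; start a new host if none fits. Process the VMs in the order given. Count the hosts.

Put 30 vCPU in host 1; 18 vCPU remain.
Put 34 vCPU in host 2; 14 vCPU remain.
Put 33 vCPU in host 3; 15 vCPU remain.
Put 6 vCPU in host 1; 12 vCPU remain.
Put 14 vCPU in host 2; 0 vCPU remain.
Put 24 vCPU in host 4; 24 vCPU remain.
Put 26 vCPU in host 5; 22 vCPU remain.
Put 45 vCPU in host 6; 3 vCPU remain.
Put 19 vCPU in host 4; 5 vCPU remain.
Put 25 vCPU in host 7; 23 vCPU remain.
Final hosts: [30,6] [34,14] [33] [24,19] [26] [45] [25].

7 hosts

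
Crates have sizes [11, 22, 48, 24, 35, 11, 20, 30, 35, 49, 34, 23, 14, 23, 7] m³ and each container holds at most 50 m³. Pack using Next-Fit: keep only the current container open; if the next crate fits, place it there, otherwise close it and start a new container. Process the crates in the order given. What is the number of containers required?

10

Put 11 m³ in container 1; 39 m³ remain.
Put 22 m³ in container 1; 17 m³ remain.
Put 48 m³ in container 2; 2 m³ remain.
Put 24 m³ in container 3; 26 m³ remain.
Put 35 m³ in container 4; 15 m³ remain.
Put 11 m³ in container 4; 4 m³ remain.
Put 20 m³ in container 5; 30 m³ remain.
Put 30 m³ in container 5; 0 m³ remain.
Put 35 m³ in container 6; 15 m³ remain.
Put 49 m³ in container 7; 1 m³ remain.
Put 34 m³ in container 8; 16 m³ remain.
Put 23 m³ in container 9; 27 m³ remain.
Put 14 m³ in container 9; 13 m³ remain.
Put 23 m³ in container 10; 27 m³ remain.
Put 7 m³ in container 10; 20 m³ remain.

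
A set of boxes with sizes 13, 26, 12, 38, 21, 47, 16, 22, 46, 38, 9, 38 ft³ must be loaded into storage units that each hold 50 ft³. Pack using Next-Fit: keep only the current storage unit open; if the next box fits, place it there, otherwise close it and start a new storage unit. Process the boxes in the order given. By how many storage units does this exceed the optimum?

Next-Fit: [13,26] [12,38] [21] [47] [16,22] [46] [38,9] [38] → 8 storage units.
Total size 326 ft³; any packing needs at least ⌈326/50⌉ = 7 storage units.
An optimal packing achieves that bound: [47] [46] [38,12] [38,9] [38] [26,22] [21,16,13] → 7 storage units.
Excess: 8 − 7 = 1.

1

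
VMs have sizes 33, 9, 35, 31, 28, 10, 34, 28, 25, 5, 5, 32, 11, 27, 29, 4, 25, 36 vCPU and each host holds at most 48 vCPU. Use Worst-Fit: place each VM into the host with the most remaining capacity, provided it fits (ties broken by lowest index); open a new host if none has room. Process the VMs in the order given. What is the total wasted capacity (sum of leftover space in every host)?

33 vCPU → host 1 (remaining 15 vCPU)
9 vCPU → host 1 (remaining 6 vCPU)
35 vCPU → host 2 (remaining 13 vCPU)
31 vCPU → host 3 (remaining 17 vCPU)
28 vCPU → host 4 (remaining 20 vCPU)
10 vCPU → host 4 (remaining 10 vCPU)
34 vCPU → host 5 (remaining 14 vCPU)
28 vCPU → host 6 (remaining 20 vCPU)
25 vCPU → host 7 (remaining 23 vCPU)
5 vCPU → host 7 (remaining 18 vCPU)
5 vCPU → host 6 (remaining 15 vCPU)
32 vCPU → host 8 (remaining 16 vCPU)
11 vCPU → host 7 (remaining 7 vCPU)
27 vCPU → host 9 (remaining 21 vCPU)
29 vCPU → host 10 (remaining 19 vCPU)
4 vCPU → host 9 (remaining 17 vCPU)
25 vCPU → host 11 (remaining 23 vCPU)
36 vCPU → host 12 (remaining 12 vCPU)
12 hosts × 48 vCPU = 576 vCPU; used 407 vCPU; unused 169 vCPU.

169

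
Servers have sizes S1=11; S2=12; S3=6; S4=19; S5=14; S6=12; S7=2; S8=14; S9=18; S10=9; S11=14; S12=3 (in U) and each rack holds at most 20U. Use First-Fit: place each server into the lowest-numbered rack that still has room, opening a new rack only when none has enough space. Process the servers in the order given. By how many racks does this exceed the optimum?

1

First-Fit: [11,6,2] [12,3] [19] [14] [12] [14] [18] [9] [14] → 9 racks.
8 servers exceed 10U (half the capacity), and no two of those can share a rack, so at least 8 racks are needed.
An optimal packing achieves that bound: [19] [18,2] [14,6] [14,3] [14] [12] [12] [11,9] → 8 racks.
Excess: 9 − 8 = 1.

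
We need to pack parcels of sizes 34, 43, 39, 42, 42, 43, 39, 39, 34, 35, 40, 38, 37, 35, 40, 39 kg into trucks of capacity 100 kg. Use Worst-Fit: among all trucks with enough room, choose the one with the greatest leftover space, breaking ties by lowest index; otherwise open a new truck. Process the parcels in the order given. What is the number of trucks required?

8

34 kg → truck 1 (remaining 66 kg)
43 kg → truck 1 (remaining 23 kg)
39 kg → truck 2 (remaining 61 kg)
42 kg → truck 2 (remaining 19 kg)
42 kg → truck 3 (remaining 58 kg)
43 kg → truck 3 (remaining 15 kg)
39 kg → truck 4 (remaining 61 kg)
39 kg → truck 4 (remaining 22 kg)
34 kg → truck 5 (remaining 66 kg)
35 kg → truck 5 (remaining 31 kg)
40 kg → truck 6 (remaining 60 kg)
38 kg → truck 6 (remaining 22 kg)
37 kg → truck 7 (remaining 63 kg)
35 kg → truck 7 (remaining 28 kg)
40 kg → truck 8 (remaining 60 kg)
39 kg → truck 8 (remaining 21 kg)
Final trucks: [34,43] [39,42] [42,43] [39,39] [34,35] [40,38] [37,35] [40,39].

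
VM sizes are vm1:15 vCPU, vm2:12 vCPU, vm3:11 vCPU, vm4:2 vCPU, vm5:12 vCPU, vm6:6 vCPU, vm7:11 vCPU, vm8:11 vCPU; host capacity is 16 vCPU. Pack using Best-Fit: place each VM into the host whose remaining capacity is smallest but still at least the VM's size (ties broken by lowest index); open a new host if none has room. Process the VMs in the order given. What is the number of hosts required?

host 1: place vm1 (15 vCPU), 1 vCPU left
host 2: place vm2 (12 vCPU), 4 vCPU left
host 3: place vm3 (11 vCPU), 5 vCPU left
host 2: place vm4 (2 vCPU), 2 vCPU left
host 4: place vm5 (12 vCPU), 4 vCPU left
host 5: place vm6 (6 vCPU), 10 vCPU left
host 6: place vm7 (11 vCPU), 5 vCPU left
host 7: place vm8 (11 vCPU), 5 vCPU left
Final hosts: [15] [12,2] [11] [12] [6] [11] [11].

7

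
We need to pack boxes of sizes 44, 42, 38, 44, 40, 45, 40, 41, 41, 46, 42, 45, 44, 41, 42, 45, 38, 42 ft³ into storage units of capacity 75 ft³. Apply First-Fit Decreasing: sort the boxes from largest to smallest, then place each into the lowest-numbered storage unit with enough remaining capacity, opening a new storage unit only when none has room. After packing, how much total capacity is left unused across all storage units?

590

Sorted descending: 46, 45, 45, 45, 44, 44, 44, 42, 42, 42, 42, 41, 41, 41, 40, 40, 38, 38.
storage unit 1: place 46 ft³, 29 ft³ left
storage unit 2: place 45 ft³, 30 ft³ left
storage unit 3: place 45 ft³, 30 ft³ left
storage unit 4: place 45 ft³, 30 ft³ left
storage unit 5: place 44 ft³, 31 ft³ left
storage unit 6: place 44 ft³, 31 ft³ left
storage unit 7: place 44 ft³, 31 ft³ left
storage unit 8: place 42 ft³, 33 ft³ left
storage unit 9: place 42 ft³, 33 ft³ left
storage unit 10: place 42 ft³, 33 ft³ left
storage unit 11: place 42 ft³, 33 ft³ left
storage unit 12: place 41 ft³, 34 ft³ left
storage unit 13: place 41 ft³, 34 ft³ left
storage unit 14: place 41 ft³, 34 ft³ left
storage unit 15: place 40 ft³, 35 ft³ left
storage unit 16: place 40 ft³, 35 ft³ left
storage unit 17: place 38 ft³, 37 ft³ left
storage unit 18: place 38 ft³, 37 ft³ left
18 storage units × 75 ft³ = 1350 ft³; used 760 ft³; unused 590 ft³.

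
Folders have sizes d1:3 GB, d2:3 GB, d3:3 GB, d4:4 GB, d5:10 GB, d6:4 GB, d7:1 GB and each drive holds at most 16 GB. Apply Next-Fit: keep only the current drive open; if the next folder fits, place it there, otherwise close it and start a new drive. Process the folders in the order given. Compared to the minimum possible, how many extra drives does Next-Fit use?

0

Next-Fit: [3,3,3,4] [10,4,1] → 2 drives.
Total size 28 GB; any packing needs at least ⌈28/16⌉ = 2 drives.
So 2 is already optimal.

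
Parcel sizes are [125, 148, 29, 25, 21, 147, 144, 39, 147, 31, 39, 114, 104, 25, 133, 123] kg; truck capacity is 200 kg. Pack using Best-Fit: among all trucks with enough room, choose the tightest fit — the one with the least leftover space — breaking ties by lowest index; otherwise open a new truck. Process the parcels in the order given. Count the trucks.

9

125 kg → truck 1 (remaining 75 kg)
148 kg → truck 2 (remaining 52 kg)
29 kg → truck 2 (remaining 23 kg)
25 kg → truck 1 (remaining 50 kg)
21 kg → truck 2 (remaining 2 kg)
147 kg → truck 3 (remaining 53 kg)
144 kg → truck 4 (remaining 56 kg)
39 kg → truck 1 (remaining 11 kg)
147 kg → truck 5 (remaining 53 kg)
31 kg → truck 3 (remaining 22 kg)
39 kg → truck 5 (remaining 14 kg)
114 kg → truck 6 (remaining 86 kg)
104 kg → truck 7 (remaining 96 kg)
25 kg → truck 4 (remaining 31 kg)
133 kg → truck 8 (remaining 67 kg)
123 kg → truck 9 (remaining 77 kg)
Final trucks: [125,25,39] [148,29,21] [147,31] [144,25] [147,39] [114] [104] [133] [123].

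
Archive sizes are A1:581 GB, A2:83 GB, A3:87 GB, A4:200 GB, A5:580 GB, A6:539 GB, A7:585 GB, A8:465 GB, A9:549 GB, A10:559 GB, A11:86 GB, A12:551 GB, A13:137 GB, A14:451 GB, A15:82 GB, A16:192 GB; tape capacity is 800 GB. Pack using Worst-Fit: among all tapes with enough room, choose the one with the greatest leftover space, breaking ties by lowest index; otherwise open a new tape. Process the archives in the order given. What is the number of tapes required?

tape 1: place A1 (581 GB), 219 GB left
tape 1: place A2 (83 GB), 136 GB left
tape 1: place A3 (87 GB), 49 GB left
tape 2: place A4 (200 GB), 600 GB left
tape 2: place A5 (580 GB), 20 GB left
tape 3: place A6 (539 GB), 261 GB left
tape 4: place A7 (585 GB), 215 GB left
tape 5: place A8 (465 GB), 335 GB left
tape 6: place A9 (549 GB), 251 GB left
tape 7: place A10 (559 GB), 241 GB left
tape 5: place A11 (86 GB), 249 GB left
tape 8: place A12 (551 GB), 249 GB left
tape 3: place A13 (137 GB), 124 GB left
tape 9: place A14 (451 GB), 349 GB left
tape 9: place A15 (82 GB), 267 GB left
tape 9: place A16 (192 GB), 75 GB left

9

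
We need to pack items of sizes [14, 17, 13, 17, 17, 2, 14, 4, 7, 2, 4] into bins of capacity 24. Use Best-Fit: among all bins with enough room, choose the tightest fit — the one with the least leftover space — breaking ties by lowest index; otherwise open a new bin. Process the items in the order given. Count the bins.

14 → bin 1 (remaining 10)
17 → bin 2 (remaining 7)
13 → bin 3 (remaining 11)
17 → bin 4 (remaining 7)
17 → bin 5 (remaining 7)
2 → bin 2 (remaining 5)
14 → bin 6 (remaining 10)
4 → bin 2 (remaining 1)
7 → bin 4 (remaining 0)
2 → bin 5 (remaining 5)
4 → bin 5 (remaining 1)

6 bins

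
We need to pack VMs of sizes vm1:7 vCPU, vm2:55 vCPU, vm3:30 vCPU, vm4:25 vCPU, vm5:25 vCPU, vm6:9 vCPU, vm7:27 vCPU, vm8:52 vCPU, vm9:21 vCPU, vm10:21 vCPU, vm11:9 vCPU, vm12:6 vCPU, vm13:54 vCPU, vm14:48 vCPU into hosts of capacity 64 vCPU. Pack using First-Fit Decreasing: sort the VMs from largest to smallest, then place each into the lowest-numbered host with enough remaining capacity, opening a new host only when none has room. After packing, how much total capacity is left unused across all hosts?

59

Sorted descending: 55, 54, 52, 48, 30, 27, 25, 25, 21, 21, 9, 9, 7, 6.
Put 55 vCPU in host 1; 9 vCPU remain.
Put 54 vCPU in host 2; 10 vCPU remain.
Put 52 vCPU in host 3; 12 vCPU remain.
Put 48 vCPU in host 4; 16 vCPU remain.
Put 30 vCPU in host 5; 34 vCPU remain.
Put 27 vCPU in host 5; 7 vCPU remain.
Put 25 vCPU in host 6; 39 vCPU remain.
Put 25 vCPU in host 6; 14 vCPU remain.
Put 21 vCPU in host 7; 43 vCPU remain.
Put 21 vCPU in host 7; 22 vCPU remain.
Put 9 vCPU in host 1; 0 vCPU remain.
Put 9 vCPU in host 2; 1 vCPU remain.
Put 7 vCPU in host 3; 5 vCPU remain.
Put 6 vCPU in host 4; 10 vCPU remain.
7 hosts × 64 vCPU = 448 vCPU; used 389 vCPU; unused 59 vCPU.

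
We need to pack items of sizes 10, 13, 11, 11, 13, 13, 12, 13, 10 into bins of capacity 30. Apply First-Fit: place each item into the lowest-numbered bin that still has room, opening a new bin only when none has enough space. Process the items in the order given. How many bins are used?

Put 10 in bin 1; 20 remain.
Put 13 in bin 1; 7 remain.
Put 11 in bin 2; 19 remain.
Put 11 in bin 2; 8 remain.
Put 13 in bin 3; 17 remain.
Put 13 in bin 3; 4 remain.
Put 12 in bin 4; 18 remain.
Put 13 in bin 4; 5 remain.
Put 10 in bin 5; 20 remain.

5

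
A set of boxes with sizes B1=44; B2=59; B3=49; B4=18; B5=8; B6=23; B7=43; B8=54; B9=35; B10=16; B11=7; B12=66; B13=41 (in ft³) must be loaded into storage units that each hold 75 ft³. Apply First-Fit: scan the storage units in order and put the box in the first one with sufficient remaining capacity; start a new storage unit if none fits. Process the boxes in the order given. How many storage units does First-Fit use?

Put B1 (44 ft³) in storage unit 1; 31 ft³ remain.
Put B2 (59 ft³) in storage unit 2; 16 ft³ remain.
Put B3 (49 ft³) in storage unit 3; 26 ft³ remain.
Put B4 (18 ft³) in storage unit 1; 13 ft³ remain.
Put B5 (8 ft³) in storage unit 1; 5 ft³ remain.
Put B6 (23 ft³) in storage unit 3; 3 ft³ remain.
Put B7 (43 ft³) in storage unit 4; 32 ft³ remain.
Put B8 (54 ft³) in storage unit 5; 21 ft³ remain.
Put B9 (35 ft³) in storage unit 6; 40 ft³ remain.
Put B10 (16 ft³) in storage unit 2; 0 ft³ remain.
Put B11 (7 ft³) in storage unit 4; 25 ft³ remain.
Put B12 (66 ft³) in storage unit 7; 9 ft³ remain.
Put B13 (41 ft³) in storage unit 8; 34 ft³ remain.
Final storage units: [44,18,8] [59,16] [49,23] [43,7] [54] [35] [66] [41].

8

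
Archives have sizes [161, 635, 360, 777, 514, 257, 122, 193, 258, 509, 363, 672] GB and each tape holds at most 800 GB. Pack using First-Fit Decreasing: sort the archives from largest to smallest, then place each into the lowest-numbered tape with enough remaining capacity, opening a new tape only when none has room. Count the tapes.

Sorted descending: 777, 672, 635, 514, 509, 363, 360, 258, 257, 193, 161, 122.
tape 1: place 777 GB, 23 GB left
tape 2: place 672 GB, 128 GB left
tape 3: place 635 GB, 165 GB left
tape 4: place 514 GB, 286 GB left
tape 5: place 509 GB, 291 GB left
tape 6: place 363 GB, 437 GB left
tape 6: place 360 GB, 77 GB left
tape 4: place 258 GB, 28 GB left
tape 5: place 257 GB, 34 GB left
tape 7: place 193 GB, 607 GB left
tape 3: place 161 GB, 4 GB left
tape 2: place 122 GB, 6 GB left

7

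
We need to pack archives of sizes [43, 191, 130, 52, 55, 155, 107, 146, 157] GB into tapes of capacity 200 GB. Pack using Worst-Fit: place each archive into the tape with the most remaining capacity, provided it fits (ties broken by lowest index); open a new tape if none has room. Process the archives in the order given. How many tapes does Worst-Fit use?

tape 1: place 43 GB, 157 GB left
tape 2: place 191 GB, 9 GB left
tape 1: place 130 GB, 27 GB left
tape 3: place 52 GB, 148 GB left
tape 3: place 55 GB, 93 GB left
tape 4: place 155 GB, 45 GB left
tape 5: place 107 GB, 93 GB left
tape 6: place 146 GB, 54 GB left
tape 7: place 157 GB, 43 GB left

7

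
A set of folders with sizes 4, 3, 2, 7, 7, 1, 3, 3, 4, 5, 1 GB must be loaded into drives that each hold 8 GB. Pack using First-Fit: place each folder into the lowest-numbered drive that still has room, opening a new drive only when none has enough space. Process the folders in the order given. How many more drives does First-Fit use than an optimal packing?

1

First-Fit: [4,3,1] [2,3,3] [7,1] [7] [4] [5] → 6 drives.
Total size 40 GB; any packing needs at least ⌈40/8⌉ = 5 drives.
An optimal packing achieves that bound: [7,1] [7,1] [5,3] [4,4] [3,3,2] → 5 drives.
Excess: 6 − 5 = 1.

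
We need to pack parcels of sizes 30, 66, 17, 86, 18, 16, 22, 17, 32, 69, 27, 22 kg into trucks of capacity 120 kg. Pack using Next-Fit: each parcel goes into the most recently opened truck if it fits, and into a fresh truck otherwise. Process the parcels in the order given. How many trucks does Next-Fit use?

4 trucks

30 kg → truck 1 (remaining 90 kg)
66 kg → truck 1 (remaining 24 kg)
17 kg → truck 1 (remaining 7 kg)
86 kg → truck 2 (remaining 34 kg)
18 kg → truck 2 (remaining 16 kg)
16 kg → truck 2 (remaining 0 kg)
22 kg → truck 3 (remaining 98 kg)
17 kg → truck 3 (remaining 81 kg)
32 kg → truck 3 (remaining 49 kg)
69 kg → truck 4 (remaining 51 kg)
27 kg → truck 4 (remaining 24 kg)
22 kg → truck 4 (remaining 2 kg)
Final trucks: [30,66,17] [86,18,16] [22,17,32] [69,27,22].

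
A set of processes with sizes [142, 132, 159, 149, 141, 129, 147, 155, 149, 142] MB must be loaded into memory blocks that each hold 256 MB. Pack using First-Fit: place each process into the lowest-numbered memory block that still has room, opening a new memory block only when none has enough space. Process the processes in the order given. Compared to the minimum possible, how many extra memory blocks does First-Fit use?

0

First-Fit: [142] [132] [159] [149] [141] [129] [147] [155] [149] [142] → 10 memory blocks.
10 processes exceed 128 MB (half the capacity), and no two of those can share a memory block, so at least 10 memory blocks are needed.
So 10 is already optimal.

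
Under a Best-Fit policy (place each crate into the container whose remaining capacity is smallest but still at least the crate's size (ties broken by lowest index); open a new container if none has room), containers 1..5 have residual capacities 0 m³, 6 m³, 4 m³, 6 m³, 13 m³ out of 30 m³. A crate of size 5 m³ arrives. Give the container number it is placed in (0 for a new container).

2

Containers with room: container 2 (6 m³), container 4 (6 m³), container 5 (13 m³).
Tightest fit is container 2 with 6 m³ free.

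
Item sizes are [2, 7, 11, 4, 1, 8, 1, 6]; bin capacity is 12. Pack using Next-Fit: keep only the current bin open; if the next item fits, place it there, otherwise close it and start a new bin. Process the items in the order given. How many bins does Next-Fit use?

5 bins

bin 1: place 2, 10 left
bin 1: place 7, 3 left
bin 2: place 11, 1 left
bin 3: place 4, 8 left
bin 3: place 1, 7 left
bin 4: place 8, 4 left
bin 4: place 1, 3 left
bin 5: place 6, 6 left
Final bins: [2,7] [11] [4,1] [8,1] [6].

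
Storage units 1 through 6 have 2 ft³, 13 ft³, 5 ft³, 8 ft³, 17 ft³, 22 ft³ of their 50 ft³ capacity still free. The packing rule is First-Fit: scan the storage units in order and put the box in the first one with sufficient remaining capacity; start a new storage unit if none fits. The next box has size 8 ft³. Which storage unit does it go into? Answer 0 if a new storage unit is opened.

Storage units with room: storage unit 2 (13 ft³), storage unit 4 (8 ft³), storage unit 5 (17 ft³), storage unit 6 (22 ft³).
The first with room is storage unit 2.

2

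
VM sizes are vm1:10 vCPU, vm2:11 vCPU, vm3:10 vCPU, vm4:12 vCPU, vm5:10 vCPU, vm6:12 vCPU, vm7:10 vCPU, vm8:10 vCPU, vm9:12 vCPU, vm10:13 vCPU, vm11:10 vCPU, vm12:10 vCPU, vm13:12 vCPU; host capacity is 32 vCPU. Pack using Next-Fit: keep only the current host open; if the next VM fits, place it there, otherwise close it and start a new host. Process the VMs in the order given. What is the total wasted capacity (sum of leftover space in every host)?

vm1 (10 vCPU) → host 1 (remaining 22 vCPU)
vm2 (11 vCPU) → host 1 (remaining 11 vCPU)
vm3 (10 vCPU) → host 1 (remaining 1 vCPU)
vm4 (12 vCPU) → host 2 (remaining 20 vCPU)
vm5 (10 vCPU) → host 2 (remaining 10 vCPU)
vm6 (12 vCPU) → host 3 (remaining 20 vCPU)
vm7 (10 vCPU) → host 3 (remaining 10 vCPU)
vm8 (10 vCPU) → host 3 (remaining 0 vCPU)
vm9 (12 vCPU) → host 4 (remaining 20 vCPU)
vm10 (13 vCPU) → host 4 (remaining 7 vCPU)
vm11 (10 vCPU) → host 5 (remaining 22 vCPU)
vm12 (10 vCPU) → host 5 (remaining 12 vCPU)
vm13 (12 vCPU) → host 5 (remaining 0 vCPU)
5 hosts × 32 vCPU = 160 vCPU; used 142 vCPU; unused 18 vCPU.

18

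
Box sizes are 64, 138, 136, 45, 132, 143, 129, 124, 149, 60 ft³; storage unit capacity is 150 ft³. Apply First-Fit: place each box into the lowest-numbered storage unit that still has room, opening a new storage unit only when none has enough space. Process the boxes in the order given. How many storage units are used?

64 ft³ → storage unit 1 (remaining 86 ft³)
138 ft³ → storage unit 2 (remaining 12 ft³)
136 ft³ → storage unit 3 (remaining 14 ft³)
45 ft³ → storage unit 1 (remaining 41 ft³)
132 ft³ → storage unit 4 (remaining 18 ft³)
143 ft³ → storage unit 5 (remaining 7 ft³)
129 ft³ → storage unit 6 (remaining 21 ft³)
124 ft³ → storage unit 7 (remaining 26 ft³)
149 ft³ → storage unit 8 (remaining 1 ft³)
60 ft³ → storage unit 9 (remaining 90 ft³)
Final storage units: [64,45] [138] [136] [132] [143] [129] [124] [149] [60].

9 storage units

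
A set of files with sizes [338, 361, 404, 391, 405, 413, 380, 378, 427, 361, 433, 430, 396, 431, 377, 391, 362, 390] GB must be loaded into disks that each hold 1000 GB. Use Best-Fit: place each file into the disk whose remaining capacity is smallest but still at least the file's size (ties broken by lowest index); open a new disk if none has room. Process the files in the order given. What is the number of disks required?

9 disks

Put 338 GB in disk 1; 662 GB remain.
Put 361 GB in disk 1; 301 GB remain.
Put 404 GB in disk 2; 596 GB remain.
Put 391 GB in disk 2; 205 GB remain.
Put 405 GB in disk 3; 595 GB remain.
Put 413 GB in disk 3; 182 GB remain.
Put 380 GB in disk 4; 620 GB remain.
Put 378 GB in disk 4; 242 GB remain.
Put 427 GB in disk 5; 573 GB remain.
Put 361 GB in disk 5; 212 GB remain.
Put 433 GB in disk 6; 567 GB remain.
Put 430 GB in disk 6; 137 GB remain.
Put 396 GB in disk 7; 604 GB remain.
Put 431 GB in disk 7; 173 GB remain.
Put 377 GB in disk 8; 623 GB remain.
Put 391 GB in disk 8; 232 GB remain.
Put 362 GB in disk 9; 638 GB remain.
Put 390 GB in disk 9; 248 GB remain.
Final disks: [338,361] [404,391] [405,413] [380,378] [427,361] [433,430] [396,431] [377,391] [362,390].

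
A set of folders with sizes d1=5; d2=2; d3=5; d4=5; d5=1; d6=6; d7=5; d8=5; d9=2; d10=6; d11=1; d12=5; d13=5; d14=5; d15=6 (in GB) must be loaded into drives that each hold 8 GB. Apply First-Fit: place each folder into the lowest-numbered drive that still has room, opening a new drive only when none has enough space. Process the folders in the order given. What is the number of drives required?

11

drive 1: place d1 (5 GB), 3 GB left
drive 1: place d2 (2 GB), 1 GB left
drive 2: place d3 (5 GB), 3 GB left
drive 3: place d4 (5 GB), 3 GB left
drive 1: place d5 (1 GB), 0 GB left
drive 4: place d6 (6 GB), 2 GB left
drive 5: place d7 (5 GB), 3 GB left
drive 6: place d8 (5 GB), 3 GB left
drive 2: place d9 (2 GB), 1 GB left
drive 7: place d10 (6 GB), 2 GB left
drive 2: place d11 (1 GB), 0 GB left
drive 8: place d12 (5 GB), 3 GB left
drive 9: place d13 (5 GB), 3 GB left
drive 10: place d14 (5 GB), 3 GB left
drive 11: place d15 (6 GB), 2 GB left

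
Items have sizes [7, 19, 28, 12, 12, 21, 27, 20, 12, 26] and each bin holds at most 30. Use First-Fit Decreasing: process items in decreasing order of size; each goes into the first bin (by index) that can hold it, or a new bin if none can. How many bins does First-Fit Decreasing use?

8

Sorted descending: 28, 27, 26, 21, 20, 19, 12, 12, 12, 7.
28 → bin 1 (remaining 2)
27 → bin 2 (remaining 3)
26 → bin 3 (remaining 4)
21 → bin 4 (remaining 9)
20 → bin 5 (remaining 10)
19 → bin 6 (remaining 11)
12 → bin 7 (remaining 18)
12 → bin 7 (remaining 6)
12 → bin 8 (remaining 18)
7 → bin 4 (remaining 2)
Final bins: [28] [27] [26] [21,7] [20] [19] [12,12] [12].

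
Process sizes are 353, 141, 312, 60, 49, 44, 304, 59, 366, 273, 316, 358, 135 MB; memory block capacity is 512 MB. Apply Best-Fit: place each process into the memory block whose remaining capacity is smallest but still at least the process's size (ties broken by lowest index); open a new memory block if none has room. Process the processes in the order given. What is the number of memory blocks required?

memory block 1: place 353 MB, 159 MB left
memory block 1: place 141 MB, 18 MB left
memory block 2: place 312 MB, 200 MB left
memory block 2: place 60 MB, 140 MB left
memory block 2: place 49 MB, 91 MB left
memory block 2: place 44 MB, 47 MB left
memory block 3: place 304 MB, 208 MB left
memory block 3: place 59 MB, 149 MB left
memory block 4: place 366 MB, 146 MB left
memory block 5: place 273 MB, 239 MB left
memory block 6: place 316 MB, 196 MB left
memory block 7: place 358 MB, 154 MB left
memory block 4: place 135 MB, 11 MB left

7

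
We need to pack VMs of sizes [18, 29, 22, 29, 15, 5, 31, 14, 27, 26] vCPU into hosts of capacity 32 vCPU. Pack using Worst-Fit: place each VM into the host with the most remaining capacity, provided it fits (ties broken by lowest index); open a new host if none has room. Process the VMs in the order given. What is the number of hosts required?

8

18 vCPU → host 1 (remaining 14 vCPU)
29 vCPU → host 2 (remaining 3 vCPU)
22 vCPU → host 3 (remaining 10 vCPU)
29 vCPU → host 4 (remaining 3 vCPU)
15 vCPU → host 5 (remaining 17 vCPU)
5 vCPU → host 5 (remaining 12 vCPU)
31 vCPU → host 6 (remaining 1 vCPU)
14 vCPU → host 1 (remaining 0 vCPU)
27 vCPU → host 7 (remaining 5 vCPU)
26 vCPU → host 8 (remaining 6 vCPU)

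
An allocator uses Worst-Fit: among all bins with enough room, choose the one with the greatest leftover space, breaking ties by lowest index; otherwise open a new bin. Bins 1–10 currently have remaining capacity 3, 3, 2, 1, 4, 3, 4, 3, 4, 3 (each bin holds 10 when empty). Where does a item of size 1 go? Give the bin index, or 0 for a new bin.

Bins with room: bin 1 (3), bin 2 (3), bin 3 (2), bin 4 (1), bin 5 (4), bin 6 (3), bin 7 (4), bin 8 (3), bin 9 (4), bin 10 (3).
Most room is bin 5 with 4 free.

5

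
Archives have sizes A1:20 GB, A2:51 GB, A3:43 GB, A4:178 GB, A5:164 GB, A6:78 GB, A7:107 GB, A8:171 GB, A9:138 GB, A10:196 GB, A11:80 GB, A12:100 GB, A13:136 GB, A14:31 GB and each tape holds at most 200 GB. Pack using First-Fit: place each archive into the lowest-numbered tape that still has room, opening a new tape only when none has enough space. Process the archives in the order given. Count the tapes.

9 tapes

Put A1 (20 GB) in tape 1; 180 GB remain.
Put A2 (51 GB) in tape 1; 129 GB remain.
Put A3 (43 GB) in tape 1; 86 GB remain.
Put A4 (178 GB) in tape 2; 22 GB remain.
Put A5 (164 GB) in tape 3; 36 GB remain.
Put A6 (78 GB) in tape 1; 8 GB remain.
Put A7 (107 GB) in tape 4; 93 GB remain.
Put A8 (171 GB) in tape 5; 29 GB remain.
Put A9 (138 GB) in tape 6; 62 GB remain.
Put A10 (196 GB) in tape 7; 4 GB remain.
Put A11 (80 GB) in tape 4; 13 GB remain.
Put A12 (100 GB) in tape 8; 100 GB remain.
Put A13 (136 GB) in tape 9; 64 GB remain.
Put A14 (31 GB) in tape 3; 5 GB remain.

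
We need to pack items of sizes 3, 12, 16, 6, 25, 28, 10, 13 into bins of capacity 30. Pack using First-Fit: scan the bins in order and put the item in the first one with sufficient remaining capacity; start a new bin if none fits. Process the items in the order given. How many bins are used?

bin 1: place 3, 27 left
bin 1: place 12, 15 left
bin 2: place 16, 14 left
bin 1: place 6, 9 left
bin 3: place 25, 5 left
bin 4: place 28, 2 left
bin 2: place 10, 4 left
bin 5: place 13, 17 left

5 bins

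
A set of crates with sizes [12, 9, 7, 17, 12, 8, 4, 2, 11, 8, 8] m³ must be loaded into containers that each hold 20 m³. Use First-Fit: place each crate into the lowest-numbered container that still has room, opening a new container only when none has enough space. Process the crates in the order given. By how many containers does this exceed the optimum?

First-Fit: [12,7] [9,8,2] [17] [12,4] [11,8] [8] → 6 containers.
Total size 98 m³; any packing needs at least ⌈98/20⌉ = 5 containers.
An optimal packing achieves that bound: [17,2] [12,8] [12,8] [11,9] [8,7,4] → 5 containers.
Excess: 6 − 5 = 1.

1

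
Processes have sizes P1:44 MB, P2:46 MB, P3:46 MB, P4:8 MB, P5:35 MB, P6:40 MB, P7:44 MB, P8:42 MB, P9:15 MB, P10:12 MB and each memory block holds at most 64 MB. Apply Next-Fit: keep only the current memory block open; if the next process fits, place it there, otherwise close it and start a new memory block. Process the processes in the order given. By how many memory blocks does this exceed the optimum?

Next-Fit: [44] [46] [46,8] [35] [40] [44] [42,15] [12] → 8 memory blocks.
7 processes exceed 32 MB (half the capacity), and no two of those can share a memory block, so at least 7 memory blocks are needed.
An optimal packing achieves that bound: [46,15] [46,12] [44,8] [44] [42] [40] [35] → 7 memory blocks.
Excess: 8 − 7 = 1.

1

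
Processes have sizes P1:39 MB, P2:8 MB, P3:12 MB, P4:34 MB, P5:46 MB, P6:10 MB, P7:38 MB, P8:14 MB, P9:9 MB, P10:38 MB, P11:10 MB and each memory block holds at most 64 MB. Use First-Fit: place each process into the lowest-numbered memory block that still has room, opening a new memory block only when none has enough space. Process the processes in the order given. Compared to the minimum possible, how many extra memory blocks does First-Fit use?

0

First-Fit: [39,8,12] [34,10,14] [46,9] [38,10] [38] → 5 memory blocks.
Total size 258 MB; any packing needs at least ⌈258/64⌉ = 5 memory blocks.
So 5 is already optimal.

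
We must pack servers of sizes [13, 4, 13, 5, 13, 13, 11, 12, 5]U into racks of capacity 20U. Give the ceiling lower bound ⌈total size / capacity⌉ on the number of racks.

5

Total size = 13 + 4 + 13 + 5 + 13 + 13 + 11 + 12 + 5 = 89U.
⌈89 / 20⌉ = 5.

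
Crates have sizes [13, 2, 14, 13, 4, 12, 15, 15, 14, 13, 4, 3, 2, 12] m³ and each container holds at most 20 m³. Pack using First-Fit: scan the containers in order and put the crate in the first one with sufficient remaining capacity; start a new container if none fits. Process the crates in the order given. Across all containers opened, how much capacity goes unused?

container 1: place 13 m³, 7 m³ left
container 1: place 2 m³, 5 m³ left
container 2: place 14 m³, 6 m³ left
container 3: place 13 m³, 7 m³ left
container 1: place 4 m³, 1 m³ left
container 4: place 12 m³, 8 m³ left
container 5: place 15 m³, 5 m³ left
container 6: place 15 m³, 5 m³ left
container 7: place 14 m³, 6 m³ left
container 8: place 13 m³, 7 m³ left
container 2: place 4 m³, 2 m³ left
container 3: place 3 m³, 4 m³ left
container 2: place 2 m³, 0 m³ left
container 9: place 12 m³, 8 m³ left
9 containers × 20 m³ = 180 m³; used 136 m³; unused 44 m³.

44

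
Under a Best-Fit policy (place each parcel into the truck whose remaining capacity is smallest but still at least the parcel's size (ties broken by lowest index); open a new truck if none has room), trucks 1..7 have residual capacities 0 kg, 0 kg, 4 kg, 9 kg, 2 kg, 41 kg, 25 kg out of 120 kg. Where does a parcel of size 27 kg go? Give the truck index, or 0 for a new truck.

Trucks with room: truck 6 (41 kg).
Tightest fit is truck 6 with 41 kg free.

6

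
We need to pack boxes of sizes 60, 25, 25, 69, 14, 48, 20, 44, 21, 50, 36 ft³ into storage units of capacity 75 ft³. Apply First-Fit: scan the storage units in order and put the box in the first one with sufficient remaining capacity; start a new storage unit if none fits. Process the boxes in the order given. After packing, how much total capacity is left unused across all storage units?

storage unit 1: place 60 ft³, 15 ft³ left
storage unit 2: place 25 ft³, 50 ft³ left
storage unit 2: place 25 ft³, 25 ft³ left
storage unit 3: place 69 ft³, 6 ft³ left
storage unit 1: place 14 ft³, 1 ft³ left
storage unit 4: place 48 ft³, 27 ft³ left
storage unit 2: place 20 ft³, 5 ft³ left
storage unit 5: place 44 ft³, 31 ft³ left
storage unit 4: place 21 ft³, 6 ft³ left
storage unit 6: place 50 ft³, 25 ft³ left
storage unit 7: place 36 ft³, 39 ft³ left
7 storage units × 75 ft³ = 525 ft³; used 412 ft³; unused 113 ft³.

113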